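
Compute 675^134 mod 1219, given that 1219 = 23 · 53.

1122

Mod 23: 675 ≡ 8; by Fermat, exponent reduces to 134 mod 22 = 2; 8^2 ≡ 18 (mod 23).
Mod 53: 675 ≡ 39; by Fermat, exponent reduces to 134 mod 52 = 30; 39^30 ≡ 9 (mod 53).
Combine by CRT: x ≡ 18 (mod 23), x ≡ 9 (mod 53) ⇒ x ≡ 1122 (mod 1219).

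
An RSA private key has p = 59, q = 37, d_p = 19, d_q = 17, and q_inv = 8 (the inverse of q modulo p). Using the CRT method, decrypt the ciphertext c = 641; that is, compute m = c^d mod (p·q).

737

m₁ = c^(d_p) mod p: c ≡ 51 (mod 59), and 51^19 mod 59 = 29.
m₂ = c^(d_q) mod q: c ≡ 12 (mod 37), and 12^17 mod 37 = 34.
h = q_inv·(m₁ − m₂) mod p = 8·(29 − 34) mod 59 = 19.
m = m₂ + h·q = 34 + 19·37 = 737.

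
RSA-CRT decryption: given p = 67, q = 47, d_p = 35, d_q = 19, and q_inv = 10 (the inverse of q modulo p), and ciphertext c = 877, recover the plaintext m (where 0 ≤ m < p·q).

1376

m₁ = c^(d_p) mod p: c ≡ 6 (mod 67), and 6^35 mod 67 = 36.
m₂ = c^(d_q) mod q: c ≡ 31 (mod 47), and 31^19 mod 47 = 13.
h = q_inv·(m₁ − m₂) mod p = 10·(36 − 13) mod 67 = 29.
m = m₂ + h·q = 13 + 29·47 = 1376.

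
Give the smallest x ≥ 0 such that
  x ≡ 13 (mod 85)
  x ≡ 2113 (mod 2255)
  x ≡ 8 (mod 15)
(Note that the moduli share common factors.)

gcd(85, 2255) = 5 and 5 | (2113 − 13), so the pair is consistent; merging gives x ≡ 24663 (mod 38335), where 38335 = lcm(85, 2255).
gcd(38335, 15) = 5 and 5 | (8 − 24663), so the pair is consistent; merging gives x ≡ 101333 (mod 115005), where 115005 = lcm(38335, 15).
The solution is unique modulo lcm(85, 2255, 15) = 115005.

101333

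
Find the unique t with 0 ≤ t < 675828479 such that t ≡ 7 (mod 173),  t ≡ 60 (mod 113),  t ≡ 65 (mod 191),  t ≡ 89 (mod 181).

564047131

The moduli are pairwise coprime; N = 173·113·191·181 = 675828479.
N/173 = 3906523; 3906523 ≡ 10 (mod 173); 10·52 ≡ 1, so inverse 52.
N/113 = 5980783; 5980783 ≡ 32 (mod 113); 32·53 ≡ 1, so inverse 53.
N/191 = 3538369; 3538369 ≡ 94 (mod 191); 94·63 ≡ 1, so inverse 63.
N/181 = 3733859; 3733859 ≡ 10 (mod 181); 10·163 ≡ 1, so inverse 163.
t ≡ 7·3906523·52 + 60·5980783·53 + 65·3538369·63 + 89·3733859·163 = 89097577880.
89097577880 mod 675828479 = 564047131.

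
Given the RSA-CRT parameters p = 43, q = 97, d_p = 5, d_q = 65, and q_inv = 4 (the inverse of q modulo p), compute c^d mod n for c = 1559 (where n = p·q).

3628

m₁ = c^(d_p) mod p: c ≡ 11 (mod 43), and 11^5 mod 43 = 16.
m₂ = c^(d_q) mod q: c ≡ 7 (mod 97), and 7^65 mod 97 = 39.
h = q_inv·(m₁ − m₂) mod p = 4·(16 − 39) mod 43 = 37.
m = m₂ + h·q = 39 + 37·97 = 3628.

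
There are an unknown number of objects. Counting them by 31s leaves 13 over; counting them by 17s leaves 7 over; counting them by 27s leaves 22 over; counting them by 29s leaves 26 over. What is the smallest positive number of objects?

43816

From N ≡ 13 (mod 31) write N = 13 + 31t. Substituting into N ≡ 7 (mod 17) gives 31t ≡ 11 (mod 17), and since 14⁻¹ ≡ 11 (mod 17), t ≡ 2. Hence N ≡ 13 + 31·2 = 75 (mod 527).
From N ≡ 75 (mod 527) write N = 75 + 527t. Substituting into N ≡ 22 (mod 27) gives 527t ≡ 1 (mod 27), and since 14⁻¹ ≡ 2 (mod 27), t ≡ 2. Hence N ≡ 75 + 527·2 = 1129 (mod 14229).
From N ≡ 1129 (mod 14229) write N = 1129 + 14229t. Substituting into N ≡ 26 (mod 29) gives 14229t ≡ 28 (mod 29), and since 19⁻¹ ≡ 26 (mod 29), t ≡ 3. Hence N ≡ 1129 + 14229·3 = 43816 (mod 412641).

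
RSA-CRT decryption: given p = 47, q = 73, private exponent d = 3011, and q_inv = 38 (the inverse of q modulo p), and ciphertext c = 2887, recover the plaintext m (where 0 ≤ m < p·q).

d_p = d mod (p−1) = 3011 mod 46 = 21; d_q = d mod (q−1) = 59.
m₁ = c^(d_p) mod p: c ≡ 20 (mod 47), and 20^21 mod 47 = 45.
m₂ = c^(d_q) mod q: c ≡ 40 (mod 73), and 40^59 mod 73 = 29.
h = q_inv·(m₁ − m₂) mod p = 38·(45 − 29) mod 47 = 44.
m = m₂ + h·q = 29 + 44·73 = 3241.

3241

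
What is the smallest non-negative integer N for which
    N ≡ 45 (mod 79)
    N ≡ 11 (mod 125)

From N ≡ 45 (mod 79) write N = 45 + 79t. Substituting into N ≡ 11 (mod 125) gives 79t ≡ 91 (mod 125), and since 79⁻¹ ≡ 19 (mod 125), t ≡ 104. Hence N ≡ 45 + 79·104 = 8261 (mod 9875).

8261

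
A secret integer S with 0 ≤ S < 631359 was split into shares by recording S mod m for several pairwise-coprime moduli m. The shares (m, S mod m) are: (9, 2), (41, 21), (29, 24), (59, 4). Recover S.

596612

From S ≡ 2 (mod 9) write S = 2 + 9t. Substituting into S ≡ 21 (mod 41) gives 9t ≡ 19 (mod 41), and since 9⁻¹ ≡ 32 (mod 41), t ≡ 34. Hence S ≡ 2 + 9·34 = 308 (mod 369).
From S ≡ 308 (mod 369) write S = 308 + 369t. Substituting into S ≡ 24 (mod 29) gives 369t ≡ 6 (mod 29), and since 21⁻¹ ≡ 18 (mod 29), t ≡ 21. Hence S ≡ 308 + 369·21 = 8057 (mod 10701).
From S ≡ 8057 (mod 10701) write S = 8057 + 10701t. Substituting into S ≡ 4 (mod 59) gives 10701t ≡ 30 (mod 59), and since 22⁻¹ ≡ 51 (mod 59), t ≡ 55. Hence S ≡ 8057 + 10701·55 = 596612 (mod 631359).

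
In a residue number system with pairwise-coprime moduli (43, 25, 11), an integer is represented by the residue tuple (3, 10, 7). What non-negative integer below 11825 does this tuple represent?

10710

Combine the congruences pairwise.
From x ≡ 3 (mod 43) write x = 3 + 43t. Substituting into x ≡ 10 (mod 25) gives 43t ≡ 7 (mod 25), and since 18⁻¹ ≡ 7 (mod 25), t ≡ 24. Hence x ≡ 3 + 43·24 = 1035 (mod 1075).
From x ≡ 1035 (mod 1075) write x = 1035 + 1075t. Substituting into x ≡ 7 (mod 11) gives 1075t ≡ 6 (mod 11), and since 8⁻¹ ≡ 7 (mod 11), t ≡ 9. Hence x ≡ 1035 + 1075·9 = 10710 (mod 11825).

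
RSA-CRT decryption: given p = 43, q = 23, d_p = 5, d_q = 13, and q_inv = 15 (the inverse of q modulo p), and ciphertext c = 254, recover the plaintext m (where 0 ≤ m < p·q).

m₁ = c^(d_p) mod p: c ≡ 39 (mod 43), and 39^5 mod 43 = 8.
m₂ = c^(d_q) mod q: c ≡ 1 (mod 23), and 1^13 mod 23 = 1.
h = q_inv·(m₁ − m₂) mod p = 15·(8 − 1) mod 43 = 19.
m = m₂ + h·q = 1 + 19·23 = 438.

438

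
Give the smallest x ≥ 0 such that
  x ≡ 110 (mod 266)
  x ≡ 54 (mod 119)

Combine the congruences pairwise.
gcd(266, 119) = 7 and 7 | (54 − 110), so the pair is consistent; merging gives x ≡ 4100 (mod 4522), where 4522 = lcm(266, 119).
The solution is unique modulo lcm(266, 119) = 4522.

4100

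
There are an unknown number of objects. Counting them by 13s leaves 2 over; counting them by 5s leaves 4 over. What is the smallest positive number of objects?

54

From N ≡ 2 (mod 13) write N = 2 + 13t. Substituting into N ≡ 4 (mod 5) gives 13t ≡ 2 (mod 5), and since 3⁻¹ ≡ 2 (mod 5), t ≡ 4. Hence N ≡ 2 + 13·4 = 54 (mod 65).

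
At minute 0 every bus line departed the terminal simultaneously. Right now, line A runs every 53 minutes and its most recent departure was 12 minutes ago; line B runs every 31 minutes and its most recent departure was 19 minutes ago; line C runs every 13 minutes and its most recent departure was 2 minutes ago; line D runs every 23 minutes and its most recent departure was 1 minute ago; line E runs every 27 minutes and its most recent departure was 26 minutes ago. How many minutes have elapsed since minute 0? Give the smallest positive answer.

2795444

The moduli are pairwise coprime; N = 53·31·13·23·27 = 13263939.
N/53 = 250263; 250263 ≡ 50 (mod 53); 50·35 ≡ 1, so inverse 35.
N/31 = 427869; 427869 ≡ 7 (mod 31); 7·9 ≡ 1, so inverse 9.
N/13 = 1020303; 1020303 ≡ 11 (mod 13); 11·6 ≡ 1, so inverse 6.
N/23 = 576693; 576693 ≡ 14 (mod 23); 14·5 ≡ 1, so inverse 5.
N/27 = 491257; 491257 ≡ 19 (mod 27); 19·10 ≡ 1, so inverse 10.
t ≡ 12·250263·35 + 19·427869·9 + 2·1020303·6 + 1·576693·5 + 26·491257·10 = 321129980.
321129980 mod 13263939 = 2795444.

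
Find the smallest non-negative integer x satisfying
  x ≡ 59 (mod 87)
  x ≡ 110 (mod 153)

Combine the congruences pairwise.
gcd(87, 153) = 3 and 3 | (110 − 59), so the pair is consistent; merging gives x ≡ 3017 (mod 4437), where 4437 = lcm(87, 153).
The solution is unique modulo lcm(87, 153) = 4437.

3017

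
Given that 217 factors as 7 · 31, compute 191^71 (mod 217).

Mod 7: 191 ≡ 2; by Fermat, exponent reduces to 71 mod 6 = 5; 2^5 ≡ 4 (mod 7).
Mod 31: 191 ≡ 5; by Fermat, exponent reduces to 71 mod 30 = 11; 5^11 ≡ 25 (mod 31).
Combine by CRT: x ≡ 4 (mod 7), x ≡ 25 (mod 31) ⇒ x ≡ 25 (mod 217).

25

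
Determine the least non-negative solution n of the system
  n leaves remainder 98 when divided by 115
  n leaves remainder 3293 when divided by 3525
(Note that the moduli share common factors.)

31493

gcd(115, 3525) = 5 and 5 | (3293 − 98), so the pair is consistent; merging gives n ≡ 31493 (mod 81075), where 81075 = lcm(115, 3525).
The solution is unique modulo lcm(115, 3525) = 81075.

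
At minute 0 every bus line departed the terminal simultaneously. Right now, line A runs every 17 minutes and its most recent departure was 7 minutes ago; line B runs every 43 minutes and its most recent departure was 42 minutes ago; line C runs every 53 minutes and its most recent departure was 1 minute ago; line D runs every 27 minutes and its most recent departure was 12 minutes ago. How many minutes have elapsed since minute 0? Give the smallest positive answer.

The moduli are pairwise coprime; N = 17·43·53·27 = 1046061.
N/17 = 61533; 61533 ≡ 10 (mod 17); 10·12 ≡ 1, so inverse 12.
N/43 = 24327; 24327 ≡ 32 (mod 43); 32·39 ≡ 1, so inverse 39.
N/53 = 19737; 19737 ≡ 21 (mod 53); 21·48 ≡ 1, so inverse 48.
N/27 = 38743; 38743 ≡ 25 (mod 27); 25·13 ≡ 1, so inverse 13.
t ≡ 7·61533·12 + 42·24327·39 + 1·19737·48 + 12·38743·13 = 52007682.
52007682 mod 1046061 = 750693.

750693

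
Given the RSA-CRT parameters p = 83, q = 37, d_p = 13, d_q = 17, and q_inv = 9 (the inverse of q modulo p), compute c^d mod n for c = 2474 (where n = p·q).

m₁ = c^(d_p) mod p: c ≡ 67 (mod 83), and 67^13 mod 83 = 56.
m₂ = c^(d_q) mod q: c ≡ 32 (mod 37), and 32^17 mod 37 = 15.
h = q_inv·(m₁ − m₂) mod p = 9·(56 − 15) mod 83 = 37.
m = m₂ + h·q = 15 + 37·37 = 1384.

1384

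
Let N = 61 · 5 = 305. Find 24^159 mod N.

89

Mod 61: 24 ≡ 24; by Fermat, exponent reduces to 159 mod 60 = 39; 24^39 ≡ 28 (mod 61).
Mod 5: 24 ≡ 4; by Fermat, exponent reduces to 159 mod 4 = 3; 4^3 ≡ 4 (mod 5).
Combine by CRT: x ≡ 28 (mod 61), x ≡ 4 (mod 5) ⇒ x ≡ 89 (mod 305).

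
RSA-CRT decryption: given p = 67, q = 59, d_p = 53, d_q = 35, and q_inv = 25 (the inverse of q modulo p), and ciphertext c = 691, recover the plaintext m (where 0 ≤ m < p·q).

2399

m₁ = c^(d_p) mod p: c ≡ 21 (mod 67), and 21^53 mod 67 = 54.
m₂ = c^(d_q) mod q: c ≡ 42 (mod 59), and 42^35 mod 59 = 39.
h = q_inv·(m₁ − m₂) mod p = 25·(54 − 39) mod 67 = 40.
m = m₂ + h·q = 39 + 40·59 = 2399.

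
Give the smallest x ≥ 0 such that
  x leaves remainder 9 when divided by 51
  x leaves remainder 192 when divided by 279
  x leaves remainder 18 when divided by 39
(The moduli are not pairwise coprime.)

24744

gcd(51, 279) = 3 and 3 | (192 − 9), so the pair is consistent; merging gives x ≡ 1029 (mod 4743), where 4743 = lcm(51, 279).
gcd(4743, 39) = 3 and 3 | (18 − 1029), so the pair is consistent; merging gives x ≡ 24744 (mod 61659), where 61659 = lcm(4743, 39).
The solution is unique modulo lcm(51, 279, 39) = 61659.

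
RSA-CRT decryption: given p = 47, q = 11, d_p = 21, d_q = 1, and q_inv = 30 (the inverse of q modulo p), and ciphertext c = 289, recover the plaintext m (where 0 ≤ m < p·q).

m₁ = c^(d_p) mod p: c ≡ 7 (mod 47), and 7^21 mod 47 = 24.
m₂ = c^(d_q) mod q: c ≡ 3 (mod 11), and 3^1 mod 11 = 3.
h = q_inv·(m₁ − m₂) mod p = 30·(24 − 3) mod 47 = 19.
m = m₂ + h·q = 3 + 19·11 = 212.

212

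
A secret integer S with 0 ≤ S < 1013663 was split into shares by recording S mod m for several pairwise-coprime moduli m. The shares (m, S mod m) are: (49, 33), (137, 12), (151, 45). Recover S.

66183

From S ≡ 33 (mod 49) write S = 33 + 49t. Substituting into S ≡ 12 (mod 137) gives 49t ≡ 116 (mod 137), and since 49⁻¹ ≡ 14 (mod 137), t ≡ 117. Hence S ≡ 33 + 49·117 = 5766 (mod 6713).
From S ≡ 5766 (mod 6713) write S = 5766 + 6713t. Substituting into S ≡ 45 (mod 151) gives 6713t ≡ 17 (mod 151), and since 69⁻¹ ≡ 116 (mod 151), t ≡ 9. Hence S ≡ 5766 + 6713·9 = 66183 (mod 1013663).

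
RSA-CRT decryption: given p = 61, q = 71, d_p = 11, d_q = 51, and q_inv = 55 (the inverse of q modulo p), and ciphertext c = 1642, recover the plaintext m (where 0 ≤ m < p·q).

m₁ = c^(d_p) mod p: c ≡ 56 (mod 61), and 56^11 mod 61 = 57.
m₂ = c^(d_q) mod q: c ≡ 9 (mod 71), and 9^51 mod 71 = 50.
h = q_inv·(m₁ − m₂) mod p = 55·(57 − 50) mod 61 = 19.
m = m₂ + h·q = 50 + 19·71 = 1399.

1399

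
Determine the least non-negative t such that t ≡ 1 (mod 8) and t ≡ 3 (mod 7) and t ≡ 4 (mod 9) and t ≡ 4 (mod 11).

From t ≡ 1 (mod 8) write t = 1 + 8s. Substituting into t ≡ 3 (mod 7) gives 8s ≡ 2 (mod 7), and since 1⁻¹ ≡ 1 (mod 7), s ≡ 2. Hence t ≡ 1 + 8·2 = 17 (mod 56).
From t ≡ 17 (mod 56) write t = 17 + 56s. Substituting into t ≡ 4 (mod 9) gives 56s ≡ 5 (mod 9), and since 2⁻¹ ≡ 5 (mod 9), s ≡ 7. Hence t ≡ 17 + 56·7 = 409 (mod 504).
From t ≡ 409 (mod 504) write t = 409 + 504s. Substituting into t ≡ 4 (mod 11) gives 504s ≡ 2 (mod 11), and since 9⁻¹ ≡ 5 (mod 11), s ≡ 10. Hence t ≡ 409 + 504·10 = 5449 (mod 5544).

5449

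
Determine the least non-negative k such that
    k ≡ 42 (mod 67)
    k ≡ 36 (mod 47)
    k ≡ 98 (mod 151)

138263

Combine the congruences pairwise.
From k ≡ 42 (mod 67) write k = 42 + 67t. Substituting into k ≡ 36 (mod 47) gives 67t ≡ 41 (mod 47), and since 20⁻¹ ≡ 40 (mod 47), t ≡ 42. Hence k ≡ 42 + 67·42 = 2856 (mod 3149).
From k ≡ 2856 (mod 3149) write k = 2856 + 3149t. Substituting into k ≡ 98 (mod 151) gives 3149t ≡ 111 (mod 151), and since 129⁻¹ ≡ 48 (mod 151), t ≡ 43. Hence k ≡ 2856 + 3149·43 = 138263 (mod 475499).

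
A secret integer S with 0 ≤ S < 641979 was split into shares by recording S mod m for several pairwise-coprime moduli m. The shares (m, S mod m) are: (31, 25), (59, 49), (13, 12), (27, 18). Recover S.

322425

Combine the congruences pairwise.
From S ≡ 25 (mod 31) write S = 25 + 31t. Substituting into S ≡ 49 (mod 59) gives 31t ≡ 24 (mod 59), and since 31⁻¹ ≡ 40 (mod 59), t ≡ 16. Hence S ≡ 25 + 31·16 = 521 (mod 1829).
From S ≡ 521 (mod 1829) write S = 521 + 1829t. Substituting into S ≡ 12 (mod 13) gives 1829t ≡ 11 (mod 13), and since 9⁻¹ ≡ 3 (mod 13), t ≡ 7. Hence S ≡ 521 + 1829·7 = 13324 (mod 23777).
From S ≡ 13324 (mod 23777) write S = 13324 + 23777t. Substituting into S ≡ 18 (mod 27) gives 23777t ≡ 5 (mod 27), and since 17⁻¹ ≡ 8 (mod 27), t ≡ 13. Hence S ≡ 13324 + 23777·13 = 322425 (mod 641979).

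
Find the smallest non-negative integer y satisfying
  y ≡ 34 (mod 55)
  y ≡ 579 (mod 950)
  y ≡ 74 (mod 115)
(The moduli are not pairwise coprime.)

119329

gcd(55, 950) = 5 and 5 | (579 − 34), so the pair is consistent; merging gives y ≡ 4379 (mod 10450), where 10450 = lcm(55, 950).
gcd(10450, 115) = 5 and 5 | (74 − 4379), so the pair is consistent; merging gives y ≡ 119329 (mod 240350), where 240350 = lcm(10450, 115).
The solution is unique modulo lcm(55, 950, 115) = 240350.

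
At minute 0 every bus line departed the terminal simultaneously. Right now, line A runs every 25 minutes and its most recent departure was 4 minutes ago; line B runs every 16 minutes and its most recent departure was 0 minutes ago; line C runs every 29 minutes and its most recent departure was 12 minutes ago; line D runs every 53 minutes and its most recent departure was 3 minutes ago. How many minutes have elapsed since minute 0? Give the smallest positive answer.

456704

Combine the congruences pairwise.
From t ≡ 4 (mod 25) write t = 4 + 25s. Substituting into t ≡ 0 (mod 16) gives 25s ≡ 12 (mod 16), and since 9⁻¹ ≡ 9 (mod 16), s ≡ 12. Hence t ≡ 4 + 25·12 = 304 (mod 400).
From t ≡ 304 (mod 400) write t = 304 + 400s. Substituting into t ≡ 12 (mod 29) gives 400s ≡ 27 (mod 29), and since 23⁻¹ ≡ 24 (mod 29), s ≡ 10. Hence t ≡ 304 + 400·10 = 4304 (mod 11600).
From t ≡ 4304 (mod 11600) write t = 4304 + 11600s. Substituting into t ≡ 3 (mod 53) gives 11600s ≡ 45 (mod 53), and since 46⁻¹ ≡ 15 (mod 53), s ≡ 39. Hence t ≡ 4304 + 11600·39 = 456704 (mod 614800).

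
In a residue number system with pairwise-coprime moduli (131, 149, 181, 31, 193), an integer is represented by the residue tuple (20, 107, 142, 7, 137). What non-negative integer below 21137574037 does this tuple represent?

17353896603

The moduli are pairwise coprime; N = 131·149·181·31·193 = 21137574037.
N/131 = 161355527; 161355527 ≡ 76 (mod 131); 76·50 ≡ 1, so inverse 50.
N/149 = 141862913; 141862913 ≡ 13 (mod 149); 13·23 ≡ 1, so inverse 23.
N/181 = 116782177; 116782177 ≡ 72 (mod 181); 72·88 ≡ 1, so inverse 88.
N/31 = 681857227; 681857227 ≡ 13 (mod 31); 13·12 ≡ 1, so inverse 12.
N/193 = 109521109; 109521109 ≡ 171 (mod 193); 171·114 ≡ 1, so inverse 114.
x ≡ 20·161355527·50 + 107·141862913·23 + 142·116782177·88 + 7·681857227·12 + 137·109521109·114 = 3737566927115.
3737566927115 mod 21137574037 = 17353896603.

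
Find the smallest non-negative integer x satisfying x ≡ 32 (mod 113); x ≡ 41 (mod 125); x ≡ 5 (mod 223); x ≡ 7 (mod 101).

From x ≡ 32 (mod 113) write x = 32 + 113t. Substituting into x ≡ 41 (mod 125) gives 113t ≡ 9 (mod 125), and since 113⁻¹ ≡ 52 (mod 125), t ≡ 93. Hence x ≡ 32 + 113·93 = 10541 (mod 14125).
From x ≡ 10541 (mod 14125) write x = 10541 + 14125t. Substituting into x ≡ 5 (mod 223) gives 14125t ≡ 168 (mod 223), and since 76⁻¹ ≡ 179 (mod 223), t ≡ 190. Hence x ≡ 10541 + 14125·190 = 2694291 (mod 3149875).
From x ≡ 2694291 (mod 3149875) write x = 2694291 + 3149875t. Substituting into x ≡ 7 (mod 101) gives 3149875t ≡ 93 (mod 101), and since 89⁻¹ ≡ 42 (mod 101), t ≡ 68. Hence x ≡ 2694291 + 3149875·68 = 216885791 (mod 318137375).

216885791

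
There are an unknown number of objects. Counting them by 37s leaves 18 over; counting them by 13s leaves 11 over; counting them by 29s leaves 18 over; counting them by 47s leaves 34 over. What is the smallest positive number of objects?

From N ≡ 18 (mod 37) write N = 18 + 37t. Substituting into N ≡ 11 (mod 13) gives 37t ≡ 6 (mod 13), and since 11⁻¹ ≡ 6 (mod 13), t ≡ 10. Hence N ≡ 18 + 37·10 = 388 (mod 481).
From N ≡ 388 (mod 481) write N = 388 + 481t. Substituting into N ≡ 18 (mod 29) gives 481t ≡ 7 (mod 29), and since 17⁻¹ ≡ 12 (mod 29), t ≡ 26. Hence N ≡ 388 + 481·26 = 12894 (mod 13949).
From N ≡ 12894 (mod 13949) write N = 12894 + 13949t. Substituting into N ≡ 34 (mod 47) gives 13949t ≡ 18 (mod 47), and since 37⁻¹ ≡ 14 (mod 47), t ≡ 17. Hence N ≡ 12894 + 13949·17 = 250027 (mod 655603).

250027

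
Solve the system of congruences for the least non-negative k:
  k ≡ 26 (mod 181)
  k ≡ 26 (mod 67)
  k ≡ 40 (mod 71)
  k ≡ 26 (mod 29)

7737052

The moduli are pairwise coprime; N = 181·67·71·29 = 24969493.
N/181 = 137953; 137953 ≡ 31 (mod 181); 31·146 ≡ 1, so inverse 146.
N/67 = 372679; 372679 ≡ 25 (mod 67); 25·59 ≡ 1, so inverse 59.
N/71 = 351683; 351683 ≡ 20 (mod 71); 20·32 ≡ 1, so inverse 32.
N/29 = 861017; 861017 ≡ 7 (mod 29); 7·25 ≡ 1, so inverse 25.
k ≡ 26·137953·146 + 26·372679·59 + 40·351683·32 + 26·861017·25 = 2105174464.
2105174464 mod 24969493 = 7737052.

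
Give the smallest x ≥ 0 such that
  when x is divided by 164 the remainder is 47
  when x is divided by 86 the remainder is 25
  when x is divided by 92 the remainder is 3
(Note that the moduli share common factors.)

gcd(164, 86) = 2 and 2 | (25 − 47), so the pair is consistent; merging gives x ≡ 5787 (mod 7052), where 7052 = lcm(164, 86).
gcd(7052, 92) = 4 and 4 | (3 − 5787), so the pair is consistent; merging gives x ≡ 104515 (mod 162196), where 162196 = lcm(7052, 92).
The solution is unique modulo lcm(164, 86, 92) = 162196.

104515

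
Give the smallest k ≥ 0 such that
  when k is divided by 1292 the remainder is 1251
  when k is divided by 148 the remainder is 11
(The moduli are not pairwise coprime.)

41303

Combine the congruences pairwise.
gcd(1292, 148) = 4 and 4 | (11 − 1251), so the pair is consistent; merging gives k ≡ 41303 (mod 47804), where 47804 = lcm(1292, 148).
The solution is unique modulo lcm(1292, 148) = 47804.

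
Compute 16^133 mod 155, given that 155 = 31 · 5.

Mod 31: 16 ≡ 16; by Fermat, exponent reduces to 133 mod 30 = 13; 16^13 ≡ 4 (mod 31).
Mod 5: 16 ≡ 1; by Fermat, exponent reduces to 133 mod 4 = 1; 1^1 ≡ 1 (mod 5).
Combine by CRT: x ≡ 4 (mod 31), x ≡ 1 (mod 5) ⇒ x ≡ 66 (mod 155).

66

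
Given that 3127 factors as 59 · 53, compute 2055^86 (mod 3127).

Mod 59: 2055 ≡ 49; by Fermat, exponent reduces to 86 mod 58 = 28; 49^28 ≡ 53 (mod 59).
Mod 53: 2055 ≡ 41; by Fermat, exponent reduces to 86 mod 52 = 34; 41^34 ≡ 43 (mod 53).
Combine by CRT: x ≡ 53 (mod 59), x ≡ 43 (mod 53) ⇒ x ≡ 997 (mod 3127).

997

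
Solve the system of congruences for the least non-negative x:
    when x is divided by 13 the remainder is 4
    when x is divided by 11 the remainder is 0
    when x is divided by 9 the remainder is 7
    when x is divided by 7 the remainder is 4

3553

From x ≡ 4 (mod 13) write x = 4 + 13t. Substituting into x ≡ 0 (mod 11) gives 13t ≡ 7 (mod 11), and since 2⁻¹ ≡ 6 (mod 11), t ≡ 9. Hence x ≡ 4 + 13·9 = 121 (mod 143).
From x ≡ 121 (mod 143) write x = 121 + 143t. Substituting into x ≡ 7 (mod 9) gives 143t ≡ 3 (mod 9), and since 8⁻¹ ≡ 8 (mod 9), t ≡ 6. Hence x ≡ 121 + 143·6 = 979 (mod 1287).
From x ≡ 979 (mod 1287) write x = 979 + 1287t. Substituting into x ≡ 4 (mod 7) gives 1287t ≡ 5 (mod 7), and since 6⁻¹ ≡ 6 (mod 7), t ≡ 2. Hence x ≡ 979 + 1287·2 = 3553 (mod 9009).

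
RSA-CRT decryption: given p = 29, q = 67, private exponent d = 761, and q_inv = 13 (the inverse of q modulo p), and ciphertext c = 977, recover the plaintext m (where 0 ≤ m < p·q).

1387

d_p = d mod (p−1) = 761 mod 28 = 5; d_q = d mod (q−1) = 35.
m₁ = c^(d_p) mod p: c ≡ 20 (mod 29), and 20^5 mod 29 = 24.
m₂ = c^(d_q) mod q: c ≡ 39 (mod 67), and 39^35 mod 67 = 47.
h = q_inv·(m₁ − m₂) mod p = 13·(24 − 47) mod 29 = 20.
m = m₂ + h·q = 47 + 20·67 = 1387.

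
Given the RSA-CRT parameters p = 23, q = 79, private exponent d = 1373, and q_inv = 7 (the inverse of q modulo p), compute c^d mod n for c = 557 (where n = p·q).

d_p = d mod (p−1) = 1373 mod 22 = 9; d_q = d mod (q−1) = 47.
m₁ = c^(d_p) mod p: c ≡ 5 (mod 23), and 5^9 mod 23 = 11.
m₂ = c^(d_q) mod q: c ≡ 4 (mod 79), and 4^47 mod 79 = 45.
h = q_inv·(m₁ − m₂) mod p = 7·(11 − 45) mod 23 = 15.
m = m₂ + h·q = 45 + 15·79 = 1230.

1230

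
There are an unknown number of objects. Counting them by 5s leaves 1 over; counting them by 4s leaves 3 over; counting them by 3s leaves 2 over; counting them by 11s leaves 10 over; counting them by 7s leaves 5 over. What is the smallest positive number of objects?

The moduli are pairwise coprime; M = 5·4·3·11·7 = 4620.
M/5 = 924; 924 ≡ 4 (mod 5); 4·4 ≡ 1, so inverse 4.
M/4 = 1155; 1155 ≡ 3 (mod 4); 3·3 ≡ 1, so inverse 3.
M/3 = 1540; 1540 ≡ 1 (mod 3), inverse 1.
M/11 = 420; 420 ≡ 2 (mod 11); 2·6 ≡ 1, so inverse 6.
M/7 = 660; 660 ≡ 2 (mod 7); 2·4 ≡ 1, so inverse 4.
N ≡ 1·924·4 + 3·1155·3 + 2·1540·1 + 10·420·6 + 5·660·4 = 55571.
55571 mod 4620 = 131.

131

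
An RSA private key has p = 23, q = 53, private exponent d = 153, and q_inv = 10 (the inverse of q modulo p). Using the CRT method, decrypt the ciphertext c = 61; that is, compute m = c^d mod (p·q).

d_p = d mod (p−1) = 153 mod 22 = 21; d_q = d mod (q−1) = 49.
m₁ = c^(d_p) mod p: c ≡ 15 (mod 23), and 15^21 mod 23 = 20.
m₂ = c^(d_q) mod q: c ≡ 8 (mod 53), and 8^49 mod 53 = 50.
h = q_inv·(m₁ − m₂) mod p = 10·(20 − 50) mod 23 = 22.
m = m₂ + h·q = 50 + 22·53 = 1216.

1216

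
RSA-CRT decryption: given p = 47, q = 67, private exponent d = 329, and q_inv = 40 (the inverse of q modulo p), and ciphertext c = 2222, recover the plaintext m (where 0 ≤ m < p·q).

d_p = d mod (p−1) = 329 mod 46 = 7; d_q = d mod (q−1) = 65.
m₁ = c^(d_p) mod p: c ≡ 13 (mod 47), and 13^7 mod 47 = 39.
m₂ = c^(d_q) mod q: c ≡ 11 (mod 67), and 11^65 mod 67 = 61.
h = q_inv·(m₁ − m₂) mod p = 40·(39 − 61) mod 47 = 13.
m = m₂ + h·q = 61 + 13·67 = 932.

932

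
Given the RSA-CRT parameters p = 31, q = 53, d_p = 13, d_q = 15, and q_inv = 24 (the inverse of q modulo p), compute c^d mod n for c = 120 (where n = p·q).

m₁ = c^(d_p) mod p: c ≡ 27 (mod 31), and 27^13 mod 31 = 29.
m₂ = c^(d_q) mod q: c ≡ 14 (mod 53), and 14^15 mod 53 = 3.
h = q_inv·(m₁ − m₂) mod p = 24·(29 − 3) mod 31 = 4.
m = m₂ + h·q = 3 + 4·53 = 215.

215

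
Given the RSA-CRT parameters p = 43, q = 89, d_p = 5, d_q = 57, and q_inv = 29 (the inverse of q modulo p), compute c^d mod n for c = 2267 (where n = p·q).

3105

m₁ = c^(d_p) mod p: c ≡ 31 (mod 43), and 31^5 mod 43 = 9.
m₂ = c^(d_q) mod q: c ≡ 42 (mod 89), and 42^57 mod 89 = 79.
h = q_inv·(m₁ − m₂) mod p = 29·(9 − 79) mod 43 = 34.
m = m₂ + h·q = 79 + 34·89 = 3105.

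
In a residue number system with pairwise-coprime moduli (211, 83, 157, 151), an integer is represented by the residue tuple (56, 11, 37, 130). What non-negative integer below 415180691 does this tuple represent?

From x ≡ 56 (mod 211) write x = 56 + 211t. Substituting into x ≡ 11 (mod 83) gives 211t ≡ 38 (mod 83), and since 45⁻¹ ≡ 24 (mod 83), t ≡ 82. Hence x ≡ 56 + 211·82 = 17358 (mod 17513).
From x ≡ 17358 (mod 17513) write x = 17358 + 17513t. Substituting into x ≡ 37 (mod 157) gives 17513t ≡ 106 (mod 157), and since 86⁻¹ ≡ 42 (mod 157), t ≡ 56. Hence x ≡ 17358 + 17513·56 = 998086 (mod 2749541).
From x ≡ 998086 (mod 2749541) write x = 998086 + 2749541t. Substituting into x ≡ 130 (mod 151) gives 2749541t ≡ 3 (mod 151), and since 133⁻¹ ≡ 109 (mod 151), t ≡ 25. Hence x ≡ 998086 + 2749541·25 = 69736611 (mod 415180691).

69736611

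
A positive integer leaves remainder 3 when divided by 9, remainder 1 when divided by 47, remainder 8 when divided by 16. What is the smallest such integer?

The moduli are pairwise coprime; N = 9·47·16 = 6768.
N/9 = 752; 752 ≡ 5 (mod 9); 5·2 ≡ 1, so inverse 2.
N/47 = 144; 144 ≡ 3 (mod 47); 3·16 ≡ 1, so inverse 16.
N/16 = 423; 423 ≡ 7 (mod 16); 7·7 ≡ 1, so inverse 7.
x ≡ 3·752·2 + 1·144·16 + 8·423·7 = 30504.
30504 mod 6768 = 3432.

3432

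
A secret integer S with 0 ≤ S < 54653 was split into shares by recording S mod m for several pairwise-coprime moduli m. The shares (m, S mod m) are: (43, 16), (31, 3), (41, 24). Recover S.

40737

From S ≡ 16 (mod 43) write S = 16 + 43t. Substituting into S ≡ 3 (mod 31) gives 43t ≡ 18 (mod 31), and since 12⁻¹ ≡ 13 (mod 31), t ≡ 17. Hence S ≡ 16 + 43·17 = 747 (mod 1333).
From S ≡ 747 (mod 1333) write S = 747 + 1333t. Substituting into S ≡ 24 (mod 41) gives 1333t ≡ 15 (mod 41), and since 21⁻¹ ≡ 2 (mod 41), t ≡ 30. Hence S ≡ 747 + 1333·30 = 40737 (mod 54653).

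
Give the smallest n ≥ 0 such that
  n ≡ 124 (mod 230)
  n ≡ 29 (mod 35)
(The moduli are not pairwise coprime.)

Combine the congruences pairwise.
gcd(230, 35) = 5 and 5 | (29 − 124), so the pair is consistent; merging gives n ≡ 1044 (mod 1610), where 1610 = lcm(230, 35).
The solution is unique modulo lcm(230, 35) = 1610.

1044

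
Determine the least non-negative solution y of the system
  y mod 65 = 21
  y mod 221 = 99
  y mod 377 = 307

10486

gcd(65, 221) = 13 and 13 | (99 − 21), so the pair is consistent; merging gives y ≡ 541 (mod 1105), where 1105 = lcm(65, 221).
gcd(1105, 377) = 13 and 13 | (307 − 541), so the pair is consistent; merging gives y ≡ 10486 (mod 32045), where 32045 = lcm(1105, 377).
The solution is unique modulo lcm(65, 221, 377) = 32045.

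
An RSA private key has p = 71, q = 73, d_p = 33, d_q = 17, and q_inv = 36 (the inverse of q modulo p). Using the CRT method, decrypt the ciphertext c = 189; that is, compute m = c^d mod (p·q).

417

m₁ = c^(d_p) mod p: c ≡ 47 (mod 71), and 47^33 mod 71 = 62.
m₂ = c^(d_q) mod q: c ≡ 43 (mod 73), and 43^17 mod 73 = 52.
h = q_inv·(m₁ − m₂) mod p = 36·(62 − 52) mod 71 = 5.
m = m₂ + h·q = 52 + 5·73 = 417.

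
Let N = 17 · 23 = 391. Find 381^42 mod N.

Mod 17: 381 ≡ 7; by Fermat, exponent reduces to 42 mod 16 = 10; 7^10 ≡ 2 (mod 17).
Mod 23: 381 ≡ 13; by Fermat, exponent reduces to 42 mod 22 = 20; 13^20 ≡ 3 (mod 23).
Combine by CRT: x ≡ 2 (mod 17), x ≡ 3 (mod 23) ⇒ x ≡ 325 (mod 391).

325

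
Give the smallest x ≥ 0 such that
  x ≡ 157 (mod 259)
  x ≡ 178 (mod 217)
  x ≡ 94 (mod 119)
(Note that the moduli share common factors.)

gcd(259, 217) = 7 and 7 | (178 − 157), so the pair is consistent; merging gives x ≡ 4301 (mod 8029), where 8029 = lcm(259, 217).
gcd(8029, 119) = 7 and 7 | (94 − 4301), so the pair is consistent; merging gives x ≡ 100649 (mod 136493), where 136493 = lcm(8029, 119).
The solution is unique modulo lcm(259, 217, 119) = 136493.

100649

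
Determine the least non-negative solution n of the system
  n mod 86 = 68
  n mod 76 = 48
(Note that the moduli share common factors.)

3164

Combine the congruences pairwise.
gcd(86, 76) = 2 and 2 | (48 − 68), so the pair is consistent; merging gives n ≡ 3164 (mod 3268), where 3268 = lcm(86, 76).
The solution is unique modulo lcm(86, 76) = 3268.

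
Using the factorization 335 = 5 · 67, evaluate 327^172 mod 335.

216

Mod 5: 327 ≡ 2; since 4 | 172, by Fermat 2^172 ≡ 1 (mod 5).
Mod 67: 327 ≡ 59; by Fermat, exponent reduces to 172 mod 66 = 40; 59^40 ≡ 15 (mod 67).
Combine by CRT: x ≡ 1 (mod 5), x ≡ 15 (mod 67) ⇒ x ≡ 216 (mod 335).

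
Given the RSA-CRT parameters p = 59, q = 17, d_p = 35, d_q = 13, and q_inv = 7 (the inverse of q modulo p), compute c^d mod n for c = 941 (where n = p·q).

333

m₁ = c^(d_p) mod p: c ≡ 56 (mod 59), and 56^35 mod 59 = 38.
m₂ = c^(d_q) mod q: c ≡ 6 (mod 17), and 6^13 mod 17 = 10.
h = q_inv·(m₁ − m₂) mod p = 7·(38 − 10) mod 59 = 19.
m = m₂ + h·q = 10 + 19·17 = 333.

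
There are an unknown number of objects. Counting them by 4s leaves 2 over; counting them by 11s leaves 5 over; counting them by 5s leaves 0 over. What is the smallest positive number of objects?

170

The moduli are pairwise coprime; M = 4·11·5 = 220.
M/4 = 55; 55 ≡ 3 (mod 4); 3·3 ≡ 1, so inverse 3.
M/11 = 20; 20 ≡ 9 (mod 11); 9·5 ≡ 1, so inverse 5.
M/5 = 44; 44 ≡ 4 (mod 5); 4·4 ≡ 1, so inverse 4.
N ≡ 2·55·3 + 5·20·5 + 0·44·4 = 830.
830 mod 220 = 170.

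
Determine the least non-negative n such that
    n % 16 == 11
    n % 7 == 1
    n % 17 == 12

The moduli are pairwise coprime; M = 16·7·17 = 1904.
M/16 = 119; 119 ≡ 7 (mod 16); 7·7 ≡ 1, so inverse 7.
M/7 = 272; 272 ≡ 6 (mod 7); 6·6 ≡ 1, so inverse 6.
M/17 = 112; 112 ≡ 10 (mod 17); 10·12 ≡ 1, so inverse 12.
n ≡ 11·119·7 + 1·272·6 + 12·112·12 = 26923.
26923 mod 1904 = 267.

267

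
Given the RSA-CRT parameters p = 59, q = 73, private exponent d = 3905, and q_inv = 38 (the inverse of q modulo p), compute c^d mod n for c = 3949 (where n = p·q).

3049

d_p = d mod (p−1) = 3905 mod 58 = 19; d_q = d mod (q−1) = 17.
m₁ = c^(d_p) mod p: c ≡ 55 (mod 59), and 55^19 mod 59 = 40.
m₂ = c^(d_q) mod q: c ≡ 7 (mod 73), and 7^17 mod 73 = 56.
h = q_inv·(m₁ − m₂) mod p = 38·(40 − 56) mod 59 = 41.
m = m₂ + h·q = 56 + 41·73 = 3049.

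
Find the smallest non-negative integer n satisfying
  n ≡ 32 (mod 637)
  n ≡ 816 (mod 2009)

Combine the congruences pairwise.
gcd(637, 2009) = 49 and 49 | (816 − 32), so the pair is consistent; merging gives n ≡ 10861 (mod 26117), where 26117 = lcm(637, 2009).
The solution is unique modulo lcm(637, 2009) = 26117.

10861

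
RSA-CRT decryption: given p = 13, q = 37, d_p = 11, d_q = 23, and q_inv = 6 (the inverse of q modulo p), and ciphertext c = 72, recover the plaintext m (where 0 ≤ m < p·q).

m₁ = c^(d_p) mod p: c ≡ 7 (mod 13), and 7^11 mod 13 = 2.
m₂ = c^(d_q) mod q: c ≡ 35 (mod 37), and 35^23 mod 37 = 32.
h = q_inv·(m₁ − m₂) mod p = 6·(2 − 32) mod 13 = 2.
m = m₂ + h·q = 32 + 2·37 = 106.

106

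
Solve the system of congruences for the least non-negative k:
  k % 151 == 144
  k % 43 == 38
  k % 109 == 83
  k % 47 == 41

From k ≡ 144 (mod 151) write k = 144 + 151t. Substituting into k ≡ 38 (mod 43) gives 151t ≡ 23 (mod 43), and since 22⁻¹ ≡ 2 (mod 43), t ≡ 3. Hence k ≡ 144 + 151·3 = 597 (mod 6493).
From k ≡ 597 (mod 6493) write k = 597 + 6493t. Substituting into k ≡ 83 (mod 109) gives 6493t ≡ 31 (mod 109), and since 62⁻¹ ≡ 51 (mod 109), t ≡ 55. Hence k ≡ 597 + 6493·55 = 357712 (mod 707737).
From k ≡ 357712 (mod 707737) write k = 357712 + 707737t. Substituting into k ≡ 41 (mod 47) gives 707737t ≡ 46 (mod 47), and since 11⁻¹ ≡ 30 (mod 47), t ≡ 17. Hence k ≡ 357712 + 707737·17 = 12389241 (mod 33263639).

12389241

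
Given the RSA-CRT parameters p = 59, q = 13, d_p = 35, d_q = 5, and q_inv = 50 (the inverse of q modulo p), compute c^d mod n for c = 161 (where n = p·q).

m₁ = c^(d_p) mod p: c ≡ 43 (mod 59), and 43^35 mod 59 = 24.
m₂ = c^(d_q) mod q: c ≡ 5 (mod 13), and 5^5 mod 13 = 5.
h = q_inv·(m₁ − m₂) mod p = 50·(24 − 5) mod 59 = 6.
m = m₂ + h·q = 5 + 6·13 = 83.

83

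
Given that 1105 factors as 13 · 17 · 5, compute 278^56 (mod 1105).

Mod 13: 278 ≡ 5; by Fermat, exponent reduces to 56 mod 12 = 8; 5^8 ≡ 1 (mod 13).
Mod 17: 278 ≡ 6; by Fermat, exponent reduces to 56 mod 16 = 8; 6^8 ≡ 16 (mod 17).
Mod 5: 278 ≡ 3; since 4 | 56, by Fermat 3^56 ≡ 1 (mod 5).
Combine by CRT: x ≡ 1 (mod 13), x ≡ 16 (mod 17), x ≡ 1 (mod 5) ⇒ x ≡ 781 (mod 1105).

781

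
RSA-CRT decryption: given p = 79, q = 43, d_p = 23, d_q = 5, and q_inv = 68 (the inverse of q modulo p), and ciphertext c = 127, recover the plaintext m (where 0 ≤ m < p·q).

398

m₁ = c^(d_p) mod p: c ≡ 48 (mod 79), and 48^23 mod 79 = 3.
m₂ = c^(d_q) mod q: c ≡ 41 (mod 43), and 41^5 mod 43 = 11.
h = q_inv·(m₁ − m₂) mod p = 68·(3 − 11) mod 79 = 9.
m = m₂ + h·q = 11 + 9·43 = 398.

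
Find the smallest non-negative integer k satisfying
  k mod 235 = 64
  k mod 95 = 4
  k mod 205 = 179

86074

gcd(235, 95) = 5 and 5 | (4 − 64), so the pair is consistent; merging gives k ≡ 1239 (mod 4465), where 4465 = lcm(235, 95).
gcd(4465, 205) = 5 and 5 | (179 − 1239), so the pair is consistent; merging gives k ≡ 86074 (mod 183065), where 183065 = lcm(4465, 205).
The solution is unique modulo lcm(235, 95, 205) = 183065.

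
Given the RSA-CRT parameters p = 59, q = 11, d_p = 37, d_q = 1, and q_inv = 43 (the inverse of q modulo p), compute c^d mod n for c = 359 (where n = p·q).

m₁ = c^(d_p) mod p: c ≡ 5 (mod 59), and 5^37 mod 59 = 45.
m₂ = c^(d_q) mod q: c ≡ 7 (mod 11), and 7^1 mod 11 = 7.
h = q_inv·(m₁ − m₂) mod p = 43·(45 − 7) mod 59 = 41.
m = m₂ + h·q = 7 + 41·11 = 458.

458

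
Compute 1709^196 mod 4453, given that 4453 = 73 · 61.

1160

Mod 73: 1709 ≡ 30; by Fermat, exponent reduces to 196 mod 72 = 52; 30^52 ≡ 65 (mod 73).
Mod 61: 1709 ≡ 1; by Fermat, exponent reduces to 196 mod 60 = 16; 1^16 ≡ 1 (mod 61).
Combine by CRT: x ≡ 65 (mod 73), x ≡ 1 (mod 61) ⇒ x ≡ 1160 (mod 4453).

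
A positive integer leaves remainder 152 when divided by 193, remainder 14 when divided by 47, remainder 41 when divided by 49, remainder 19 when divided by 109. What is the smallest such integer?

From x ≡ 152 (mod 193) write x = 152 + 193t. Substituting into x ≡ 14 (mod 47) gives 193t ≡ 3 (mod 47), and since 5⁻¹ ≡ 19 (mod 47), t ≡ 10. Hence x ≡ 152 + 193·10 = 2082 (mod 9071).
From x ≡ 2082 (mod 9071) write x = 2082 + 9071t. Substituting into x ≡ 41 (mod 49) gives 9071t ≡ 17 (mod 49), and since 6⁻¹ ≡ 41 (mod 49), t ≡ 11. Hence x ≡ 2082 + 9071·11 = 101863 (mod 444479).
From x ≡ 101863 (mod 444479) write x = 101863 + 444479t. Substituting into x ≡ 19 (mod 109) gives 444479t ≡ 71 (mod 109), and since 86⁻¹ ≡ 90 (mod 109), t ≡ 68. Hence x ≡ 101863 + 444479·68 = 30326435 (mod 48448211).

30326435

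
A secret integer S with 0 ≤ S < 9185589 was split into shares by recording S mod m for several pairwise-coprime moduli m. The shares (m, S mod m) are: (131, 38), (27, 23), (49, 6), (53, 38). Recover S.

9018995

The moduli are pairwise coprime; N = 131·27·49·53 = 9185589.
N/131 = 70119; 70119 ≡ 34 (mod 131); 34·27 ≡ 1, so inverse 27.
N/27 = 340207; 340207 ≡ 7 (mod 27); 7·4 ≡ 1, so inverse 4.
N/49 = 187461; 187461 ≡ 36 (mod 49); 36·15 ≡ 1, so inverse 15.
N/53 = 173313; 173313 ≡ 3 (mod 53); 3·18 ≡ 1, so inverse 18.
S ≡ 38·70119·27 + 23·340207·4 + 6·187461·15 + 38·173313·18 = 238658720.
238658720 mod 9185589 = 9018995.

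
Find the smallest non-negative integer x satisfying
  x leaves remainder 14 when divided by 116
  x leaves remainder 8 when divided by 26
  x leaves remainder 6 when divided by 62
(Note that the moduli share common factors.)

Combine the congruences pairwise.
gcd(116, 26) = 2 and 2 | (8 − 14), so the pair is consistent; merging gives x ≡ 710 (mod 1508), where 1508 = lcm(116, 26).
gcd(1508, 62) = 2 and 2 | (6 − 710), so the pair is consistent; merging gives x ≡ 3726 (mod 46748), where 46748 = lcm(1508, 62).
The solution is unique modulo lcm(116, 26, 62) = 46748.

3726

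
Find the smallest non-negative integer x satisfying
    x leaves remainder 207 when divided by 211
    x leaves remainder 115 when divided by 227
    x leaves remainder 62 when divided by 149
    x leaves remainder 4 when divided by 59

The moduli are pairwise coprime; N = 211·227·149·59 = 421062527.
N/211 = 1995557; 1995557 ≡ 130 (mod 211); 130·112 ≡ 1, so inverse 112.
N/227 = 1854901; 1854901 ≡ 84 (mod 227); 84·100 ≡ 1, so inverse 100.
N/149 = 2825923; 2825923 ≡ 138 (mod 149); 138·27 ≡ 1, so inverse 27.
N/59 = 7136653; 7136653 ≡ 13 (mod 59); 13·50 ≡ 1, so inverse 50.
x ≡ 207·1995557·112 + 115·1854901·100 + 62·2825923·27 + 4·7136653·50 = 73754280690.
73754280690 mod 421062527 = 68338465.

68338465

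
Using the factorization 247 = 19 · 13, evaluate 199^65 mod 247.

62

Mod 19: 199 ≡ 9; by Fermat, exponent reduces to 65 mod 18 = 11; 9^11 ≡ 5 (mod 19).
Mod 13: 199 ≡ 4; by Fermat, exponent reduces to 65 mod 12 = 5; 4^5 ≡ 10 (mod 13).
Combine by CRT: x ≡ 5 (mod 19), x ≡ 10 (mod 13) ⇒ x ≡ 62 (mod 247).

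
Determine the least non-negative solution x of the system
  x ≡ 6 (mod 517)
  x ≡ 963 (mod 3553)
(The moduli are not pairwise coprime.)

gcd(517, 3553) = 11 and 11 | (963 − 6), so the pair is consistent; merging gives x ≡ 135977 (mod 166991), where 166991 = lcm(517, 3553).
The solution is unique modulo lcm(517, 3553) = 166991.

135977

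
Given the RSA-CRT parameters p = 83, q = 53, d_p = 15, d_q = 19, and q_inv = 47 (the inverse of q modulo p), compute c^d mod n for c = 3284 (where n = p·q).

1260

m₁ = c^(d_p) mod p: c ≡ 47 (mod 83), and 47^15 mod 83 = 15.
m₂ = c^(d_q) mod q: c ≡ 51 (mod 53), and 51^19 mod 53 = 41.
h = q_inv·(m₁ − m₂) mod p = 47·(15 − 41) mod 83 = 23.
m = m₂ + h·q = 41 + 23·53 = 1260.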